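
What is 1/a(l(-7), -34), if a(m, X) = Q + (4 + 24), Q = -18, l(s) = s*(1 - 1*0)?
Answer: 1/10 ≈ 0.10000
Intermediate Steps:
l(s) = s (l(s) = s*(1 + 0) = s*1 = s)
a(m, X) = 10 (a(m, X) = -18 + (4 + 24) = -18 + 28 = 10)
1/a(l(-7), -34) = 1/10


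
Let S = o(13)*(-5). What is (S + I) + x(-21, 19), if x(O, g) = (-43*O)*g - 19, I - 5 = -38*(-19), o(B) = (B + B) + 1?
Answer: 17730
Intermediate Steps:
o(B) = 1 + 2*B (o(B) = 2*B + 1 = 1 + 2*B)
I = 727 (I = 5 - 38*(-19) = 5 + 722 = 727)
S = -135 (S = (1 + 2*13)*(-5) = (1 + 26)*(-5) = 27*(-5) = -135)
x(O, g) = -19 - 43*O*g (x(O, g) = -43*O*g - 19 = -19 - 43*O*g)
(S + I) + x(-21, 19) = (-135 + 727) + (-19 - 43*(-21)*19) = 592 + (-19 + 17157) = 592 + 17138 = 17730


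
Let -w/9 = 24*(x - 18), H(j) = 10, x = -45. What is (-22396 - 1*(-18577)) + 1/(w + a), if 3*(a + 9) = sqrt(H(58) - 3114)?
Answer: 12*(-1273*sqrt(194) + 12983645*I)/(-40797*I + 4*sqrt(194)) ≈ -3819.0 - 1.0058e-7*I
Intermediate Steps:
a = -9 + 4*I*sqrt(194)/3 (a = -9 + sqrt(10 - 3114)/3 = -9 + sqrt(-3104)/3 = -9 + (4*I*sqrt(194))/3 = -9 + 4*I*sqrt(194)/3 ≈ -9.0 + 18.571*I)
w = 13608 (w = -216*(-45 - 18) = -216*(-63) = -9*(-1512) = 13608)
(-22396 - 1*(-18577)) + 1/(w + a) = (-22396 - 1*(-18577)) + 1/(13608 + (-9 + 4*I*sqrt(194)/3)) = (-22396 + 18577) + 1/(13599 + 4*I*sqrt(194)/3) = -3819 + 1/(13599 + 4*I*sqrt(194)/3)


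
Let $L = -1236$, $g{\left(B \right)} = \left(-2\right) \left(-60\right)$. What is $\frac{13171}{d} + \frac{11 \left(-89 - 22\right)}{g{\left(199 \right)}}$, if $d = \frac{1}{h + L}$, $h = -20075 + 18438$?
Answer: $- \frac{1513611727}{40} \approx -3.784 \cdot 10^{7}$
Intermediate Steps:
$g{\left(B \right)} = 120$
$h = -1637$
$d = - \frac{1}{2873}$ ($d = \frac{1}{-1637 - 1236} = \frac{1}{-2873} = - \frac{1}{2873} \approx -0.00034807$)
$\frac{13171}{d} + \frac{11 \left(-89 - 22\right)}{g{\left(199 \right)}} = \frac{13171}{- \frac{1}{2873}} + \frac{11 \left(-89 - 22\right)}{120} = 13171 \left(-2873\right) + 11 \left(-111\right) \frac{1}{120} = -37840283 - \frac{407}{40} = - \frac{1513611727}{40}$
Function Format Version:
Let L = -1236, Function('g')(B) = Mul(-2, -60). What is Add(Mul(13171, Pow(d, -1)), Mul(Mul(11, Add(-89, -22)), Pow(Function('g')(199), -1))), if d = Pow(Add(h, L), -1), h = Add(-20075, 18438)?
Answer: Rational(-1513611727, 40) ≈ -3.7840e+7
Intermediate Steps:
Function('g')(B) = 120
h = -1637
d = Rational(-1, 2873) (d = Pow(Add(-1637, -1236), -1) = Pow(-2873, -1) = Rational(-1, 2873) ≈ -0.00034807)
Add(Mul(13171, Pow(d, -1)), Mul(Mul(11, Add(-89, -22)), Pow(Function('g')(199), -1))) = Add(Mul(13171, Pow(Rational(-1, 2873), -1)), Mul(Mul(11, Add(-89, -22)), Pow(120, -1))) = Add(Mul(13171, -2873), Mul(Mul(11, -111), Rational(1, 120))) = Add(-37840283, Mul(-1221, Rational(1, 120))) = Add(-37840283, Rational(-407, 40)) = Rational(-1513611727, 40)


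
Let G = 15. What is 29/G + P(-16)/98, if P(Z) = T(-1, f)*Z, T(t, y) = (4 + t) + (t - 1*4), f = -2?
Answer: 1661/735 ≈ 2.2599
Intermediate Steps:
T(t, y) = 2*t (T(t, y) = (4 + t) + (t - 4) = (4 + t) + (-4 + t) = 2*t)
P(Z) = -2*Z (P(Z) = (2*(-1))*Z = -2*Z)
29/G + P(-16)/98 = 29/15 - 2*(-16)/98 = 29*(1/15) + 32*(1/98) = 29/15 + 16/49 = 1661/735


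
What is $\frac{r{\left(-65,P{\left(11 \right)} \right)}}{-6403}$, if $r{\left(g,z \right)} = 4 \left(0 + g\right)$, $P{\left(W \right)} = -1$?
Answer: $\frac{260}{6403} \approx 0.040606$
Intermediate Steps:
$r{\left(g,z \right)} = 4 g$
$\frac{r{\left(-65,P{\left(11 \right)} \right)}}{-6403} = \frac{4 \left(-65\right)}{-6403} = \left(-260\right) \left(- \frac{1}{6403}\right) = \frac{260}{6403}$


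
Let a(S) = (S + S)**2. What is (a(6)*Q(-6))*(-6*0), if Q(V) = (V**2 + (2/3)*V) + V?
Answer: 0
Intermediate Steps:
Q(V) = V**2 + 5*V/3 (Q(V) = (V**2 + (2*(1/3))*V) + V = (V**2 + 2*V/3) + V = V**2 + 5*V/3)
a(S) = 4*S**2 (a(S) = (2*S)**2 = 4*S**2)
(a(6)*Q(-6))*(-6*0) = ((4*6**2)*((1/3)*(-6)*(5 + 3*(-6))))*(-6*0) = ((4*36)*((1/3)*(-6)*(5 - 18)))*0 = (144*((1/3)*(-6)*(-13)))*0 = (144*26)*0 = 3744*0 = 0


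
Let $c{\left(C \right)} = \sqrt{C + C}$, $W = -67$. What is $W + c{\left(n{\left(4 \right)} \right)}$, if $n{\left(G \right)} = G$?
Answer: $-67 + 2 \sqrt{2} \approx -64.172$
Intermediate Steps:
$c{\left(C \right)} = \sqrt{2} \sqrt{C}$ ($c{\left(C \right)} = \sqrt{2 C} = \sqrt{2} \sqrt{C}$)
$W + c{\left(n{\left(4 \right)} \right)} = -67 + \sqrt{2} \sqrt{4} = -67 + \sqrt{2} \cdot 2 = -67 + 2 \sqrt{2}$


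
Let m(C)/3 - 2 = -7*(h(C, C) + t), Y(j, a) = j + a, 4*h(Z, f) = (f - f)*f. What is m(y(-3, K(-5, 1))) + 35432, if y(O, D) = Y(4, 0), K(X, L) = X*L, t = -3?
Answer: 35501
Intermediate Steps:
K(X, L) = L*X
h(Z, f) = 0 (h(Z, f) = ((f - f)*f)/4 = (0*f)/4 = (¼)*0 = 0)
Y(j, a) = a + j
y(O, D) = 4 (y(O, D) = 0 + 4 = 4)
m(C) = 69 (m(C) = 6 + 3*(-7*(0 - 3)) = 6 + 3*(-7*(-3)) = 6 + 3*21 = 6 + 63 = 69)
m(y(-3, K(-5, 1))) + 35432 = 69 + 35432 = 35501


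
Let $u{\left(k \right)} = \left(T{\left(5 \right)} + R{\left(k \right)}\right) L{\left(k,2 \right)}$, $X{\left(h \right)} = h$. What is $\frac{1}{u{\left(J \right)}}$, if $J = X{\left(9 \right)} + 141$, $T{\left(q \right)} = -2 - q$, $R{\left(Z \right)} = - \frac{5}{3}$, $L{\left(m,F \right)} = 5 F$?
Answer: $- \frac{3}{260} \approx -0.011538$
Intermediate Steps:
$R{\left(Z \right)} = - \frac{5}{3}$ ($R{\left(Z \right)} = \left(-5\right) \frac{1}{3} = - \frac{5}{3}$)
$J = 150$ ($J = 9 + 141 = 150$)
$u{\left(k \right)} = - \frac{260}{3}$ ($u{\left(k \right)} = \left(\left(-2 - 5\right) - \frac{5}{3}\right) 5 \cdot 2 = \left(\left(-2 - 5\right) - \frac{5}{3}\right) 10 = \left(-7 - \frac{5}{3}\right) 10 = \left(- \frac{26}{3}\right) 10 = - \frac{260}{3}$)
$\frac{1}{u{\left(J \right)}} = \frac{1}{- \frac{260}{3}} = - \frac{3}{260}$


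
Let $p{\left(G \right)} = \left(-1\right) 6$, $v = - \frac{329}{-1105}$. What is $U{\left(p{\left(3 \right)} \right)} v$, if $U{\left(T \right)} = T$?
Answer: $- \frac{1974}{1105} \approx -1.7864$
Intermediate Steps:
$v = \frac{329}{1105}$ ($v = \left(-329\right) \left(- \frac{1}{1105}\right) = \frac{329}{1105} \approx 0.29774$)
$p{\left(G \right)} = -6$
$U{\left(p{\left(3 \right)} \right)} v = \left(-6\right) \frac{329}{1105} = - \frac{1974}{1105}$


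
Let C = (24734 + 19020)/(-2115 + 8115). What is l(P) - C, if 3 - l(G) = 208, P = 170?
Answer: -636877/3000 ≈ -212.29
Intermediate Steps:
l(G) = -205 (l(G) = 3 - 1*208 = 3 - 208 = -205)
C = 21877/3000 (C = 43754/6000 = 43754*(1/6000) = 21877/3000 ≈ 7.2923)
l(P) - C = -205 - 1*21877/3000 = -205 - 21877/3000 = -636877/3000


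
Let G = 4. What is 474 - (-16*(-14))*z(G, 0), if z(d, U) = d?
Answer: -422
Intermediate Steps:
474 - (-16*(-14))*z(G, 0) = 474 - (-16*(-14))*4 = 474 - 224*4 = 474 - 1*896 = 474 - 896 = -422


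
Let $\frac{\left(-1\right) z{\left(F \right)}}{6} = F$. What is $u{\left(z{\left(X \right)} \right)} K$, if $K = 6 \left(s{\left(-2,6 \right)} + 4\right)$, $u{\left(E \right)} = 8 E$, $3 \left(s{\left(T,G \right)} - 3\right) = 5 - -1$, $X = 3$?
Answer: $-7776$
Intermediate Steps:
$z{\left(F \right)} = - 6 F$
$s{\left(T,G \right)} = 5$ ($s{\left(T,G \right)} = 3 + \frac{5 - -1}{3} = 3 + \frac{5 + 1}{3} = 3 + \frac{1}{3} \cdot 6 = 3 + 2 = 5$)
$K = 54$ ($K = 6 \left(5 + 4\right) = 6 \cdot 9 = 54$)
$u{\left(z{\left(X \right)} \right)} K = 8 \left(\left(-6\right) 3\right) 54 = 8 \left(-18\right) 54 = \left(-144\right) 54 = -7776$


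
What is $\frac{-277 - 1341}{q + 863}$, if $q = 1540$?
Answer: $- \frac{1618}{2403} \approx -0.67332$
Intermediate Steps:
$\frac{-277 - 1341}{q + 863} = \frac{-277 - 1341}{1540 + 863} = \frac{1}{2403} \left(-1618\right) = - \frac{1618}{2403}$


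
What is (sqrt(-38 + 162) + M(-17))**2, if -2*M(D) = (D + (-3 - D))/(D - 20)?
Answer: 679033/5476 - 6*sqrt(31)/37 ≈ 123.10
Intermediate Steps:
M(D) = 3/(2*(-20 + D)) (M(D) = -(D + (-3 - D))/(2*(D - 20)) = -(-3)/(2*(-20 + D)) = 3/(2*(-20 + D)))
(sqrt(-38 + 162) + M(-17))**2 = (sqrt(-38 + 162) + 3/(2*(-20 - 17)))**2 = (sqrt(124) + (3/2)/(-37))**2 = (2*sqrt(31) + (3/2)*(-1/37))**2 = (2*sqrt(31) - 3/74)**2 = (-3/74 + 2*sqrt(31))**2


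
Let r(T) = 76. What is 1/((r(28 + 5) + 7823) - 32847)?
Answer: -1/24948 ≈ -4.0083e-5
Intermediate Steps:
1/((r(28 + 5) + 7823) - 32847) = 1/((76 + 7823) - 32847) = 1/(7899 - 32847) = 1/(-24948) = -1/24948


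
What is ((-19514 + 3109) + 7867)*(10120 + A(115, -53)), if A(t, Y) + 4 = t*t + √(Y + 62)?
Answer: -199311072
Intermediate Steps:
A(t, Y) = -4 + t² + √(62 + Y) (A(t, Y) = -4 + (t*t + √(Y + 62)) = -4 + (t² + √(62 + Y)) = -4 + t² + √(62 + Y))
((-19514 + 3109) + 7867)*(10120 + A(115, -53)) = ((-19514 + 3109) + 7867)*(10120 + (-4 + 115² + √(62 - 53))) = (-16405 + 7867)*(10120 + (-4 + 13225 + √9)) = -8538*(10120 + (-4 + 13225 + 3)) = -8538*(10120 + 13224) = -8538*23344 = -199311072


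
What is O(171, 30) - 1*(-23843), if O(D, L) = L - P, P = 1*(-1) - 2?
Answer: 23876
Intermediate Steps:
P = -3 (P = -1 - 2 = -3)
O(D, L) = 3 + L (O(D, L) = L - 1*(-3) = L + 3 = 3 + L)
O(171, 30) - 1*(-23843) = (3 + 30) - 1*(-23843) = 33 + 23843 = 23876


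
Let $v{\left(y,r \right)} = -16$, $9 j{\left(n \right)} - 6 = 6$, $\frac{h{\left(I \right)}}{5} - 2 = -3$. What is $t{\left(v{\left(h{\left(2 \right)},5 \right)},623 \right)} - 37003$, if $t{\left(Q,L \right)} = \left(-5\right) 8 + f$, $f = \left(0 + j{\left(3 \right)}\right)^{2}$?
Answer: $- \frac{333371}{9} \approx -37041.0$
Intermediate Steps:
$h{\left(I \right)} = -5$ ($h{\left(I \right)} = 10 + 5 \left(-3\right) = 10 - 15 = -5$)
$j{\left(n \right)} = \frac{4}{3}$ ($j{\left(n \right)} = \frac{2}{3} + \frac{1}{9} \cdot 6 = \frac{2}{3} + \frac{2}{3} = \frac{4}{3}$)
$f = \frac{16}{9}$ ($f = \left(0 + \frac{4}{3}\right)^{2} = \left(\frac{4}{3}\right)^{2} = \frac{16}{9} \approx 1.7778$)
$t{\left(Q,L \right)} = - \frac{344}{9}$ ($t{\left(Q,L \right)} = \left(-5\right) 8 + \frac{16}{9} = -40 + \frac{16}{9} = - \frac{344}{9}$)
$t{\left(v{\left(h{\left(2 \right)},5 \right)},623 \right)} - 37003 = - \frac{344}{9} - 37003 = - \frac{333371}{9}$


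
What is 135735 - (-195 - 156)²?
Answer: 12534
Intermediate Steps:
135735 - (-195 - 156)² = 135735 - 1*(-351)² = 135735 - 1*123201 = 135735 - 123201 = 12534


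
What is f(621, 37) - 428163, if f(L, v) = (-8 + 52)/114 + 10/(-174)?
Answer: -235917632/551 ≈ -4.2816e+5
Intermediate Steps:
f(L, v) = 181/551 (f(L, v) = 44*(1/114) + 10*(-1/174) = 22/57 - 5/87 = 181/551)
f(621, 37) - 428163 = 181/551 - 428163 = -235917632/551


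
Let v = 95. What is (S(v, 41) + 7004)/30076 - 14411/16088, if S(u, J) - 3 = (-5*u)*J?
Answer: -158502605/120965672 ≈ -1.3103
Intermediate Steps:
S(u, J) = 3 - 5*J*u (S(u, J) = 3 + (-5*u)*J = 3 - 5*J*u)
(S(v, 41) + 7004)/30076 - 14411/16088 = ((3 - 5*41*95) + 7004)/30076 - 14411/16088 = ((3 - 19475) + 7004)*(1/30076) - 14411*1/16088 = (-19472 + 7004)*(1/30076) - 14411/16088 = -12468*1/30076 - 14411/16088 = -3117/7519 - 14411/16088 = -158502605/120965672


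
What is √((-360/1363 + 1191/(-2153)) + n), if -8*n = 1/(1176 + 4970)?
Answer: I*√1063456586763668882281/36071353388 ≈ 0.90406*I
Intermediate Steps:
n = -1/49168 (n = -1/(8*(1176 + 4970)) = -⅛/6146 = -⅛*1/6146 = -1/49168 ≈ -2.0338e-5)
√((-360/1363 + 1191/(-2153)) + n) = √((-360/1363 + 1191/(-2153)) - 1/49168) = √((-360*1/1363 + 1191*(-1/2153)) - 1/49168) = √((-360/1363 - 1191/2153) - 1/49168) = √(-2398413/2934539 - 1/49168) = √(-117928104923/144285413552) = I*√1063456586763668882281/36071353388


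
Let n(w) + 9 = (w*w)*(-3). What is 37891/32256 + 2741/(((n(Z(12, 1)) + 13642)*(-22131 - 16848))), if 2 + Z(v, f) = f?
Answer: 159768134249/136008645120 ≈ 1.1747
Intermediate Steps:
Z(v, f) = -2 + f
n(w) = -9 - 3*w² (n(w) = -9 + (w*w)*(-3) = -9 + w²*(-3) = -9 - 3*w²)
37891/32256 + 2741/(((n(Z(12, 1)) + 13642)*(-22131 - 16848))) = 37891/32256 + 2741/((((-9 - 3*(-2 + 1)²) + 13642)*(-22131 - 16848))) = 37891*(1/32256) + 2741/((((-9 - 3*(-1)²) + 13642)*(-38979))) = 5413/4608 + 2741/((((-9 - 3*1) + 13642)*(-38979))) = 5413/4608 + 2741/((((-9 - 3) + 13642)*(-38979))) = 5413/4608 + 2741/(((-12 + 13642)*(-38979))) = 5413/4608 + 2741/((13630*(-38979))) = 5413/4608 + 2741/(-531283770) = 5413/4608 + 2741*(-1/531283770) = 5413/4608 - 2741/531283770 = 159768134249/136008645120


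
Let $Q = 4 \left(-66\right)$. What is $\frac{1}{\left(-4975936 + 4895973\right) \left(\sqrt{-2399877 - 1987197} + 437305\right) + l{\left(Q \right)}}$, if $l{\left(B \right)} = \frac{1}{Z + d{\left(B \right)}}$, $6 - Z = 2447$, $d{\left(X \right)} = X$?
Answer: $- \frac{42643889643358430}{1491215111238328667850270571} + \frac{27499289693525 i \sqrt{1986}}{8947290667429972007101623426} \approx -2.8597 \cdot 10^{-11} + 1.3697 \cdot 10^{-13} i$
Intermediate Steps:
$Q = -264$
$Z = -2441$ ($Z = 6 - 2447 = -2441$)
$l{\left(B \right)} = \frac{1}{-2441 + B}$
$\frac{1}{\left(-4975936 + 4895973\right) \left(\sqrt{-2399877 - 1987197} + 437305\right) + l{\left(Q \right)}} = \frac{1}{\left(-4975936 + 4895973\right) \left(\sqrt{-2399877 - 1987197} + 437305\right) + \frac{1}{-2441 - 264}} = \frac{1}{- 79963 \left(\sqrt{-4387074} + 437305\right) + \frac{1}{-2705}} = \frac{1}{- 79963 \left(47 i \sqrt{1986} + 437305\right) - \frac{1}{2705}} = \frac{1}{- 79963 \left(437305 + 47 i \sqrt{1986}\right) - \frac{1}{2705}} = \frac{1}{\left(-34968219715 - 3758261 i \sqrt{1986}\right) - \frac{1}{2705}} = \frac{1}{- \frac{94589034329076}{2705} - 3758261 i \sqrt{1986}}$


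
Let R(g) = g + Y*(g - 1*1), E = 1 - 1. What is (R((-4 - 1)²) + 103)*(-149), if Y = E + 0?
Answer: -19072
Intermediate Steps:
E = 0
Y = 0 (Y = 0 + 0 = 0)
R(g) = g (R(g) = g + 0*(g - 1*1) = g + 0*(g - 1) = g + 0*(-1 + g) = g + 0 = g)
(R((-4 - 1)²) + 103)*(-149) = ((-4 - 1)² + 103)*(-149) = ((-5)² + 103)*(-149) = (25 + 103)*(-149) = 128*(-149) = -19072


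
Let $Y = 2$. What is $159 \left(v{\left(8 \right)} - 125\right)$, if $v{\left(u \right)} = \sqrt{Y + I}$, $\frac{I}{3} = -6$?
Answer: $-19875 + 636 i \approx -19875.0 + 636.0 i$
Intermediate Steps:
$I = -18$ ($I = 3 \left(-6\right) = -18$)
$v{\left(u \right)} = 4 i$ ($v{\left(u \right)} = \sqrt{2 - 18} = \sqrt{-16} = 4 i$)
$159 \left(v{\left(8 \right)} - 125\right) = 159 \left(4 i - 125\right) = 159 \left(-125 + 4 i\right) = -19875 + 636 i$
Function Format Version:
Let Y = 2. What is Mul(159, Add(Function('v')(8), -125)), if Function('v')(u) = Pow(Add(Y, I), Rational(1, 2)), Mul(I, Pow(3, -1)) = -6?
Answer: Add(-19875, Mul(636, I)) ≈ Add(-19875., Mul(636.00, I))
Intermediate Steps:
I = -18 (I = Mul(3, -6) = -18)
Function('v')(u) = Mul(4, I) (Function('v')(u) = Pow(Add(2, -18), Rational(1, 2)) = Pow(-16, Rational(1, 2)) = Mul(4, I))
Mul(159, Add(Function('v')(8), -125)) = Mul(159, Add(Mul(4, I), -125)) = Mul(159, Add(-125, Mul(4, I))) = Add(-19875, Mul(636, I))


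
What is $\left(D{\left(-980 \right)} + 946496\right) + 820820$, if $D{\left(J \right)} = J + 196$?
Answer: $1766532$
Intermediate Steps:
$D{\left(J \right)} = 196 + J$
$\left(D{\left(-980 \right)} + 946496\right) + 820820 = \left(\left(196 - 980\right) + 946496\right) + 820820 = \left(-784 + 946496\right) + 820820 = 945712 + 820820 = 1766532$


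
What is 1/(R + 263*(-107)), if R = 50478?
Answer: 1/22337 ≈ 4.4769e-5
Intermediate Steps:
1/(R + 263*(-107)) = 1/(50478 + 263*(-107)) = 1/(50478 - 28141) = 1/22337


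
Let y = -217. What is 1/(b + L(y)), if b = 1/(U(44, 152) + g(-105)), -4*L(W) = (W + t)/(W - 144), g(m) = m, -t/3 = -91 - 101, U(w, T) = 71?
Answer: 24548/5381 ≈ 4.5620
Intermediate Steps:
t = 576 (t = -3*(-91 - 101) = -3*(-192) = 576)
L(W) = -(576 + W)/(4*(-144 + W)) (L(W) = -(W + 576)/(4*(W - 144)) = -(576 + W)/(4*(-144 + W)))
b = -1/34 (b = 1/(71 - 105) = 1/(-34) = -1/34 ≈ -0.029412)
1/(b + L(y)) = 1/(-1/34 + (-576 - 1*(-217))/(4*(-144 - 217))) = 1/(-1/34 + (¼)*(-576 + 217)/(-361)) = 1/(-1/34 + (¼)*(-1/361)*(-359)) = 1/(-1/34 + 359/1444) = 1/(5381/24548) = 24548/5381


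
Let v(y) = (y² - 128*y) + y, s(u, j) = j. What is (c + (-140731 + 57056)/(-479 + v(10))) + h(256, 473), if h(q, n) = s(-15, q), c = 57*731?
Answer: 69214702/1649 ≈ 41974.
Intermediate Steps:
c = 41667
v(y) = y² - 127*y
h(q, n) = q
(c + (-140731 + 57056)/(-479 + v(10))) + h(256, 473) = (41667 + (-140731 + 57056)/(-479 + 10*(-127 + 10))) + 256 = (41667 - 83675/(-479 + 10*(-117))) + 256 = (41667 - 83675/(-479 - 1170)) + 256 = (41667 - 83675/(-1649)) + 256 = (41667 - 83675*(-1/1649)) + 256 = (41667 + 83675/1649) + 256 = 68792558/1649 + 256 = 69214702/1649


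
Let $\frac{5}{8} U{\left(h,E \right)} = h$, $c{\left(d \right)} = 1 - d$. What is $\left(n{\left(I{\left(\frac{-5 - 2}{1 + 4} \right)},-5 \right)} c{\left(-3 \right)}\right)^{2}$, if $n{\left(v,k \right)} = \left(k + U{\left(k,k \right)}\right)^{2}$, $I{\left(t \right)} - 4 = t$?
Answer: $456976$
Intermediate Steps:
$U{\left(h,E \right)} = \frac{8 h}{5}$
$I{\left(t \right)} = 4 + t$
$n{\left(v,k \right)} = \frac{169 k^{2}}{25}$ ($n{\left(v,k \right)} = \left(k + \frac{8 k}{5}\right)^{2} = \left(\frac{13 k}{5}\right)^{2} = \frac{169 k^{2}}{25}$)
$\left(n{\left(I{\left(\frac{-5 - 2}{1 + 4} \right)},-5 \right)} c{\left(-3 \right)}\right)^{2} = \left(\frac{169 \left(-5\right)^{2}}{25} \left(1 - -3\right)\right)^{2} = \left(\frac{169}{25} \cdot 25 \left(1 + 3\right)\right)^{2} = \left(169 \cdot 4\right)^{2} = 676^{2} = 456976$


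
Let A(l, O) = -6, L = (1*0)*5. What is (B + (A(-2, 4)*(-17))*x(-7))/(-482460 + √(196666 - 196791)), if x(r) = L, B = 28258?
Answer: -2726670936/46553530345 - 28258*I*√5/46553530345 ≈ -0.058571 - 1.3573e-6*I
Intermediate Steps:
L = 0 (L = 0*5 = 0)
x(r) = 0
(B + (A(-2, 4)*(-17))*x(-7))/(-482460 + √(196666 - 196791)) = (28258 - 6*(-17)*0)/(-482460 + √(196666 - 196791)) = (28258 + 102*0)/(-482460 + √(-125)) = (28258 + 0)/(-482460 + 5*I*√5) = 28258/(-482460 + 5*I*√5)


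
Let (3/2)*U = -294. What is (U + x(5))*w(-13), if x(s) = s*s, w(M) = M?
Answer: 2223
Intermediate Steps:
U = -196 (U = (⅔)*(-294) = -196)
x(s) = s²
(U + x(5))*w(-13) = (-196 + 5²)*(-13) = (-196 + 25)*(-13) = -171*(-13) = 2223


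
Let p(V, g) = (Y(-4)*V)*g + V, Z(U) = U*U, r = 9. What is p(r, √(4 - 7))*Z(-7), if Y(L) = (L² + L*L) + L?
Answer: 441 + 12348*I*√3 ≈ 441.0 + 21387.0*I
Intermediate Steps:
Y(L) = L + 2*L² (Y(L) = (L² + L²) + L = 2*L² + L = L + 2*L²)
Z(U) = U²
p(V, g) = V + 28*V*g (p(V, g) = ((-4*(1 + 2*(-4)))*V)*g + V = ((-4*(1 - 8))*V)*g + V = ((-4*(-7))*V)*g + V = (28*V)*g + V = 28*V*g + V = V + 28*V*g)
p(r, √(4 - 7))*Z(-7) = (9*(1 + 28*√(4 - 7)))*(-7)² = (9*(1 + 28*√(-3)))*49 = (9*(1 + 28*(I*√3)))*49 = (9*(1 + 28*I*√3))*49 = (9 + 252*I*√3)*49 = 441 + 12348*I*√3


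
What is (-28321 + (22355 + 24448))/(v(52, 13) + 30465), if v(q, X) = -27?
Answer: 9241/15219 ≈ 0.60720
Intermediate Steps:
(-28321 + (22355 + 24448))/(v(52, 13) + 30465) = (-28321 + (22355 + 24448))/(-27 + 30465) = (-28321 + 46803)/30438 = 18482*(1/30438) = 9241/15219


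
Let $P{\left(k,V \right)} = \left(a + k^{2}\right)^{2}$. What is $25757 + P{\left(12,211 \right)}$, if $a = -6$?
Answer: $44801$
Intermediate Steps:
$P{\left(k,V \right)} = \left(-6 + k^{2}\right)^{2}$
$25757 + P{\left(12,211 \right)} = 25757 + \left(-6 + 12^{2}\right)^{2} = 25757 + \left(-6 + 144\right)^{2} = 25757 + 138^{2} = 25757 + 19044 = 44801$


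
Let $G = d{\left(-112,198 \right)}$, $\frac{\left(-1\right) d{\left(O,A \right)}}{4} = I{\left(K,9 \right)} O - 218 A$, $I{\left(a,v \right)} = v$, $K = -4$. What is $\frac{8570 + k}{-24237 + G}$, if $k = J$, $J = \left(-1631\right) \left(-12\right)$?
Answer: $\frac{28142}{152451} \approx 0.1846$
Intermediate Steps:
$J = 19572$
$d{\left(O,A \right)} = - 36 O + 872 A$ ($d{\left(O,A \right)} = - 4 \left(9 O - 218 A\right) = - 4 \left(- 218 A + 9 O\right) = - 36 O + 872 A$)
$k = 19572$
$G = 176688$ ($G = \left(-36\right) \left(-112\right) + 872 \cdot 198 = 4032 + 172656 = 176688$)
$\frac{8570 + k}{-24237 + G} = \frac{8570 + 19572}{-24237 + 176688} = \frac{28142}{152451}$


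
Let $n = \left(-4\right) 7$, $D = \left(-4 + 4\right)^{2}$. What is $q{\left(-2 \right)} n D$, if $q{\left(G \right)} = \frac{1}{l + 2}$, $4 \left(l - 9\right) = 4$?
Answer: $0$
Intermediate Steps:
$l = 10$ ($l = 9 + \frac{1}{4} \cdot 4 = 9 + 1 = 10$)
$D = 0$ ($D = 0^{2} = 0$)
$q{\left(G \right)} = \frac{1}{12}$ ($q{\left(G \right)} = \frac{1}{10 + 2} = \frac{1}{12}$)
$n = -28$
$q{\left(-2 \right)} n D = \frac{1}{12} \left(-28\right) 0 = \left(- \frac{7}{3}\right) 0 = 0$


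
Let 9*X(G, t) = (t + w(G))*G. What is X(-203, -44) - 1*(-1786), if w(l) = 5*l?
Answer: 77017/3 ≈ 25672.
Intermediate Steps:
X(G, t) = G*(t + 5*G)/9 (X(G, t) = ((t + 5*G)*G)/9 = (G*(t + 5*G))/9 = G*(t + 5*G)/9)
X(-203, -44) - 1*(-1786) = (⅑)*(-203)*(-44 + 5*(-203)) - 1*(-1786) = (⅑)*(-203)*(-44 - 1015) + 1786 = (⅑)*(-203)*(-1059) + 1786 = 71659/3 + 1786 = 77017/3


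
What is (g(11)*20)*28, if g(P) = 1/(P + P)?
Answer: 280/11 ≈ 25.455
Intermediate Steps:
g(P) = 1/(2*P)
(g(11)*20)*28 = (((1/2)/11)*20)*28 = (((1/2)*(1/11))*20)*28 = ((1/22)*20)*28 = (10/11)*28 = 280/11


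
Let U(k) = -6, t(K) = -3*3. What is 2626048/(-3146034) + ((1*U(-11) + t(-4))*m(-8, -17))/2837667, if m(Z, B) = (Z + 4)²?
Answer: -1242100799696/1487899477113 ≈ -0.83480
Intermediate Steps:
t(K) = -9
m(Z, B) = (4 + Z)²
2626048/(-3146034) + ((1*U(-11) + t(-4))*m(-8, -17))/2837667 = 2626048/(-3146034) + ((1*(-6) - 9)*(4 - 8)²)/2837667 = 2626048*(-1/3146034) + ((-6 - 9)*(-4)²)*(1/2837667) = -1313024/1573017 - 15*16*(1/2837667) = -1313024/1573017 - 240*1/2837667 = -1313024/1573017 - 80/945889 = -1242100799696/1487899477113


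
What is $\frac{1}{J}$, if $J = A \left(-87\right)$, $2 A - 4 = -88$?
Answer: $\frac{1}{3654} \approx 0.00027367$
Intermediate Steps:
$A = -42$ ($A = 2 + \frac{1}{2} \left(-88\right) = 2 - 44 = -42$)
$J = 3654$ ($J = \left(-42\right) \left(-87\right) = 3654$)
$\frac{1}{J} = \frac{1}{3654}$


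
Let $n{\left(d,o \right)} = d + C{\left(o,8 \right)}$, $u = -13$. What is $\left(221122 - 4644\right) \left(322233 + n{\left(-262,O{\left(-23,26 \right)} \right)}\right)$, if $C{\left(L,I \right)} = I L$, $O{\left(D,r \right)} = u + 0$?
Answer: $69677124426$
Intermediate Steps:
$O{\left(D,r \right)} = -13$ ($O{\left(D,r \right)} = -13 + 0 = -13$)
$n{\left(d,o \right)} = d + 8 o$
$\left(221122 - 4644\right) \left(322233 + n{\left(-262,O{\left(-23,26 \right)} \right)}\right) = \left(221122 - 4644\right) \left(322233 + \left(-262 + 8 \left(-13\right)\right)\right) = 216478 \left(322233 - 366\right) = 216478 \cdot 321867 = 69677124426$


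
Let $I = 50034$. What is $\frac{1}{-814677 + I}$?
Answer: $- \frac{1}{764643} \approx -1.3078 \cdot 10^{-6}$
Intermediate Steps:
$\frac{1}{-814677 + I} = \frac{1}{-814677 + 50034} = \frac{1}{-764643} = - \frac{1}{764643}$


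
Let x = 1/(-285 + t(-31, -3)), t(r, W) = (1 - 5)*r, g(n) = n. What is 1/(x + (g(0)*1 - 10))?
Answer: -161/1611 ≈ -0.099938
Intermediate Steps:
t(r, W) = -4*r
x = -1/161 (x = 1/(-285 - 4*(-31)) = 1/(-285 + 124) = 1/(-161) = -1/161 ≈ -0.0062112)
1/(x + (g(0)*1 - 10)) = 1/(-1/161 + (0*1 - 10)) = 1/(-1/161 + (0 - 10)) = 1/(-1/161 - 10) = 1/(-1611/161) = -161/1611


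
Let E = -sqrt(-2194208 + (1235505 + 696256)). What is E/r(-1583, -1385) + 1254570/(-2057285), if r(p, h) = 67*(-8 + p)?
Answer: -250914/411457 + 19*I*sqrt(727)/106597 ≈ -0.60982 + 0.0048059*I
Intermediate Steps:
E = -19*I*sqrt(727) (E = -sqrt(-2194208 + 1931761) = -sqrt(-262447) = -19*I*sqrt(727) ≈ -512.3*I)
r(p, h) = -536 + 67*p
E/r(-1583, -1385) + 1254570/(-2057285) = (-19*I*sqrt(727))/(-536 + 67*(-1583)) + 1254570/(-2057285) = (-19*I*sqrt(727))/(-536 - 106061) + 1254570*(-1/2057285) = -19*I*sqrt(727)/(-106597) - 250914/411457 = -19*I*sqrt(727)*(-1/106597) - 250914/411457 = 19*I*sqrt(727)/106597 - 250914/411457 = -250914/411457 + 19*I*sqrt(727)/106597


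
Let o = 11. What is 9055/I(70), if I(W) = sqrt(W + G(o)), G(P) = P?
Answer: 9055/9 ≈ 1006.1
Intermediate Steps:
I(W) = sqrt(11 + W) (I(W) = sqrt(W + 11) = sqrt(11 + W))
9055/I(70) = 9055/(sqrt(11 + 70)) = 9055/(sqrt(81)) = 9055/9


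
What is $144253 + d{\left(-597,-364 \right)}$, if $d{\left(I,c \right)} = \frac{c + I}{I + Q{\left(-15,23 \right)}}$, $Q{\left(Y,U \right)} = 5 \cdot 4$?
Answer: $\frac{83234942}{577} \approx 1.4425 \cdot 10^{5}$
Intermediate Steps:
$Q{\left(Y,U \right)} = 20$
$d{\left(I,c \right)} = \frac{I + c}{20 + I}$ ($d{\left(I,c \right)} = \frac{c + I}{I + 20} = \frac{I + c}{20 + I}$)
$144253 + d{\left(-597,-364 \right)} = 144253 + \frac{-597 - 364}{20 - 597} = 144253 + \frac{1}{-577} \left(-961\right) = 144253 - - \frac{961}{577} = 144253 + \frac{961}{577} = \frac{83234942}{577}$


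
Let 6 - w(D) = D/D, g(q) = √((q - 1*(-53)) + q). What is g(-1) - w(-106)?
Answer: -5 + √51 ≈ 2.1414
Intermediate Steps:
g(q) = √(53 + 2*q) (g(q) = √((q + 53) + q) = √((53 + q) + q) = √(53 + 2*q))
w(D) = 5 (w(D) = 6 - D/D = 6 - 1*1 = 6 - 1 = 5)
g(-1) - w(-106) = √(53 + 2*(-1)) - 1*5 = √(53 - 2) - 5 = √51 - 5 = -5 + √51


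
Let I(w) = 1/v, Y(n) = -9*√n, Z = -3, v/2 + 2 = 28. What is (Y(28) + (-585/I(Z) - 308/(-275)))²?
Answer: 578319080284/625 + 27376992*√7/25 ≈ 9.2821e+8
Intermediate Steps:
v = 52 (v = -4 + 2*28 = -4 + 56 = 52)
I(w) = 1/52
(Y(28) + (-585/I(Z) - 308/(-275)))² = (-18*√7 + (-585/1/52 - 308/(-275)))² = (-18*√7 + (-585*52 - 308*(-1/275)))² = (-18*√7 + (-30420 + 28/25))² = (-18*√7 - 760472/25)² = (-760472/25 - 18*√7)²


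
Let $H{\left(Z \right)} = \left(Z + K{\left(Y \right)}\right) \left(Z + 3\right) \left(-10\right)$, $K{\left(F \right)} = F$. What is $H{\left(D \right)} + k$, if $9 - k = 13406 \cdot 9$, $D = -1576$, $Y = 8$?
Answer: $-24785285$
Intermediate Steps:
$H{\left(Z \right)} = - 10 \left(3 + Z\right) \left(8 + Z\right)$ ($H{\left(Z \right)} = \left(Z + 8\right) \left(Z + 3\right) \left(-10\right) = \left(8 + Z\right) \left(3 + Z\right) \left(-10\right) = \left(3 + Z\right) \left(8 + Z\right) \left(-10\right) = - 10 \left(3 + Z\right) \left(8 + Z\right)$)
$k = -120645$ ($k = 9 - 13406 \cdot 9 = 9 - 120654 = -120645$)
$H{\left(D \right)} + k = \left(-240 - -173360 - 10 \left(-1576\right)^{2}\right) - 120645 = \left(-240 + 173360 - 24837760\right) - 120645 = -24664640 - 120645 = -24785285$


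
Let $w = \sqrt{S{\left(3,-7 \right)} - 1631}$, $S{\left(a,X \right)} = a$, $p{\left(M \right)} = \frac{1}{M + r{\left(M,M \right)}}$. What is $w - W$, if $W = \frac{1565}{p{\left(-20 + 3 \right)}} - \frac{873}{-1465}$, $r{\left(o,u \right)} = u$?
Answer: $\frac{77951777}{1465} + 2 i \sqrt{407} \approx 53209.0 + 40.349 i$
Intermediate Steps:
$p{\left(M \right)} = \frac{1}{2 M}$ ($p{\left(M \right)} = \frac{1}{M + M} = \frac{1}{2 M}$)
$W = - \frac{77951777}{1465}$ ($W = \frac{1565}{\frac{1}{2} \frac{1}{-20 + 3}} - \frac{873}{-1465} = \frac{1565}{\frac{1}{2} \frac{1}{-17}} - - \frac{873}{1465} = \frac{1565}{\frac{1}{2} \left(- \frac{1}{17}\right)} + \frac{873}{1465} = \frac{1565}{- \frac{1}{34}} + \frac{873}{1465} = 1565 \left(-34\right) + \frac{873}{1465} = -53210 + \frac{873}{1465} = - \frac{77951777}{1465} \approx -53209.0$)
$w = 2 i \sqrt{407}$ ($w = \sqrt{3 - 1631} = \sqrt{-1628} = 2 i \sqrt{407} \approx 40.349 i$)
$w - W = 2 i \sqrt{407} - - \frac{77951777}{1465} = 2 i \sqrt{407} + \frac{77951777}{1465} = \frac{77951777}{1465} + 2 i \sqrt{407}$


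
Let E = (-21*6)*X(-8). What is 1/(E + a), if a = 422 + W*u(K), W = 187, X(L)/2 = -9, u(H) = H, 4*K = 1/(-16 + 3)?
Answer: 52/139693 ≈ 0.00037224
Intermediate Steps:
K = -1/52 (K = 1/(4*(-16 + 3)) = (1/4)/(-13) = (1/4)*(-1/13) = -1/52 ≈ -0.019231)
X(L) = -18 (X(L) = 2*(-9) = -18)
E = 2268 (E = -21*6*(-18) = -126*(-18) = 2268)
a = 21757/52 (a = 422 + 187*(-1/52) = 422 - 187/52 = 21757/52 ≈ 418.40)
1/(E + a) = 1/(2268 + 21757/52) = 1/(139693/52) = 52/139693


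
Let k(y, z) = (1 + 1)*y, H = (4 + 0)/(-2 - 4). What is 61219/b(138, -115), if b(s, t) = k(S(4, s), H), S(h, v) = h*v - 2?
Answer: 61219/1100 ≈ 55.654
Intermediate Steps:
H = -⅔ (H = 4/(-6) = 4*(-⅙) = -⅔ ≈ -0.66667)
S(h, v) = -2 + h*v
k(y, z) = 2*y
b(s, t) = -4 + 8*s (b(s, t) = 2*(-2 + 4*s) = -4 + 8*s)
61219/b(138, -115) = 61219/(-4 + 8*138) = 61219/(-4 + 1104) = 61219/1100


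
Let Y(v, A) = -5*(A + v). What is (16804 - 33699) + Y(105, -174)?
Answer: -16550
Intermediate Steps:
Y(v, A) = -5*A - 5*v
(16804 - 33699) + Y(105, -174) = (16804 - 33699) + (-5*(-174) - 5*105) = -16895 + (870 - 525) = -16895 + 345 = -16550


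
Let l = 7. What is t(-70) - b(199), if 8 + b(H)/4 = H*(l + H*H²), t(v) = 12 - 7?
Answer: -6272962339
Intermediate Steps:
t(v) = 5
b(H) = -32 + 4*H*(7 + H³) (b(H) = -32 + 4*(H*(7 + H*H²)) = -32 + 4*(H*(7 + H³)) = -32 + 4*H*(7 + H³))
t(-70) - b(199) = 5 - (-32 + 4*199⁴ + 28*199) = 5 - (-32 + 4*1568239201 + 5572) = 5 - (-32 + 6272956804 + 5572) = 5 - 1*6272962344 = 5 - 6272962344 = -6272962339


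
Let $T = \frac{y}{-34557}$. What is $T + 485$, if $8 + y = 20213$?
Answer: $\frac{5579980}{11519} \approx 484.42$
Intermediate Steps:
$y = 20205$ ($y = -8 + 20213 = 20205$)
$T = - \frac{6735}{11519}$ ($T = \frac{20205}{-34557} = 20205 \left(- \frac{1}{34557}\right) = - \frac{6735}{11519} \approx -0.58469$)
$T + 485 = - \frac{6735}{11519} + 485 = \frac{5579980}{11519}$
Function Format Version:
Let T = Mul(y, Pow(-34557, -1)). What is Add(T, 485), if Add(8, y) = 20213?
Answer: Rational(5579980, 11519) ≈ 484.42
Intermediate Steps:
y = 20205 (y = Add(-8, 20213) = 20205)
T = Rational(-6735, 11519) (T = Mul(20205, Pow(-34557, -1)) = Mul(20205, Rational(-1, 34557)) = Rational(-6735, 11519) ≈ -0.58469)
Add(T, 485) = Add(Rational(-6735, 11519), 485) = Rational(5579980, 11519)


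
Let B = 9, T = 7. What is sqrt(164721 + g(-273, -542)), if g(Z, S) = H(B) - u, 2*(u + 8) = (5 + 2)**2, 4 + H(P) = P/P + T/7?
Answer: sqrt(658810)/2 ≈ 405.84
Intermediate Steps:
H(P) = -2 (H(P) = -4 + (P/P + 7/7) = -4 + (1 + 7*(1/7)) = -4 + (1 + 1) = -4 + 2 = -2)
u = 33/2 (u = -8 + (5 + 2)**2/2 = -8 + (1/2)*7**2 = -8 + (1/2)*49 = -8 + 49/2 = 33/2 ≈ 16.500)
g(Z, S) = -37/2 (g(Z, S) = -2 - 1*33/2 = -2 - 33/2 = -37/2)
sqrt(164721 + g(-273, -542)) = sqrt(164721 - 37/2) = sqrt(329405/2) = sqrt(658810)/2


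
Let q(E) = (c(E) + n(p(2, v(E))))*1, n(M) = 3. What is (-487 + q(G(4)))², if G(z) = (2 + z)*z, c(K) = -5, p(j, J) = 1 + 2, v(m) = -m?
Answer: 239121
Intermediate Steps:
p(j, J) = 3
G(z) = z*(2 + z)
q(E) = -2 (q(E) = (-5 + 3)*1 = -2*1 = -2)
(-487 + q(G(4)))² = (-487 - 2)² = (-489)² = 239121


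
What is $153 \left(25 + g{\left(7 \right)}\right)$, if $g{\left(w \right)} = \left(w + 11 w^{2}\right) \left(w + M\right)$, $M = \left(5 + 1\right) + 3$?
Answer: $1340433$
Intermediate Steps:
$M = 9$ ($M = 6 + 3 = 9$)
$g{\left(w \right)} = \left(9 + w\right) \left(w + 11 w^{2}\right)$ ($g{\left(w \right)} = \left(w + 11 w^{2}\right) \left(w + 9\right) = \left(w + 11 w^{2}\right) \left(9 + w\right) = \left(9 + w\right) \left(w + 11 w^{2}\right)$)
$153 \left(25 + g{\left(7 \right)}\right) = 153 \left(25 + 7 \left(9 + 11 \cdot 7^{2} + 100 \cdot 7\right)\right) = 153 \left(25 + 7 \left(9 + 11 \cdot 49 + 700\right)\right) = 153 \left(25 + 7 \left(9 + 539 + 700\right)\right) = 153 \left(25 + 7 \cdot 1248\right) = 153 \left(25 + 8736\right) = 153 \cdot 8761 = 1340433$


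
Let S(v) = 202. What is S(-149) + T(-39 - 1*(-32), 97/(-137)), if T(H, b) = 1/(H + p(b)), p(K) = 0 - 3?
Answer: 2019/10 ≈ 201.90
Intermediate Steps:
p(K) = -3
T(H, b) = 1/(-3 + H) (T(H, b) = 1/(H - 3) = 1/(-3 + H))
S(-149) + T(-39 - 1*(-32), 97/(-137)) = 202 + 1/(-3 + (-39 - 1*(-32))) = 202 + 1/(-3 + (-39 + 32)) = 202 + 1/(-3 - 7) = 202 + 1/(-10) = 202 - ⅒ = 2019/10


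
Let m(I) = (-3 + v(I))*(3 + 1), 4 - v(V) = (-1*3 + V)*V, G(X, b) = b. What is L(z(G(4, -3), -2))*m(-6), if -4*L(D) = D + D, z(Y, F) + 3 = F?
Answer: -530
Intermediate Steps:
v(V) = 4 - V*(-3 + V) (v(V) = 4 - (-1*3 + V)*V = 4 - (-3 + V)*V = 4 - V*(-3 + V))
z(Y, F) = -3 + F
m(I) = 4 - 4*I**2 + 12*I (m(I) = (-3 + (4 - I**2 + 3*I))*(3 + 1) = (1 - I**2 + 3*I)*4 = 4 - 4*I**2 + 12*I)
L(D) = -D/2 (L(D) = -(D + D)/4 = -D/2)
L(z(G(4, -3), -2))*m(-6) = (-(-3 - 2)/2)*(4 - 4*(-6)**2 + 12*(-6)) = (-1/2*(-5))*(4 - 4*36 - 72) = 5*(4 - 144 - 72)/2 = (5/2)*(-212) = -530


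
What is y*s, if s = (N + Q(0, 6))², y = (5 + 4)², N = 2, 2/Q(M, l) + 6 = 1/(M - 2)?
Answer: 39204/169 ≈ 231.98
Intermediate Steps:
Q(M, l) = 2/(-6 + 1/(-2 + M)) (Q(M, l) = 2/(-6 + 1/(M - 2)) = 2/(-6 + 1/(-2 + M)))
y = 81 (y = 9² = 81)
s = 484/169 (s = (2 + 2*(2 - 1*0)/(-13 + 6*0))² = (2 + 2*(2 + 0)/(-13 + 0))² = (2 + 2*2/(-13))² = (2 + 2*(-1/13)*2)² = (2 - 4/13)² = (22/13)² = 484/169 ≈ 2.8639)
y*s = 81*(484/169) = 39204/169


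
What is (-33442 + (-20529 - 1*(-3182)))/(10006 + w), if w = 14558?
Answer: -50789/24564 ≈ -2.0676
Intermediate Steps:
(-33442 + (-20529 - 1*(-3182)))/(10006 + w) = (-33442 + (-20529 - 1*(-3182)))/(10006 + 14558) = (-33442 + (-20529 + 3182))/24564 = (-33442 - 17347)*(1/24564) = -50789*1/24564 = -50789/24564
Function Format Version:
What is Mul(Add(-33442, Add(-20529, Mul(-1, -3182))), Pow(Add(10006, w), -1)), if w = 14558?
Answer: Rational(-50789, 24564) ≈ -2.0676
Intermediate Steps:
Mul(Add(-33442, Add(-20529, Mul(-1, -3182))), Pow(Add(10006, w), -1)) = Mul(Add(-33442, Add(-20529, Mul(-1, -3182))), Pow(Add(10006, 14558), -1)) = Mul(Add(-33442, Add(-20529, 3182)), Pow(24564, -1)) = Mul(Add(-33442, -17347), Rational(1, 24564)) = Mul(-50789, Rational(1, 24564)) = Rational(-50789, 24564)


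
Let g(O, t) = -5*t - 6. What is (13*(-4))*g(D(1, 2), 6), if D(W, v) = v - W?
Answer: 1872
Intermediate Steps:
g(O, t) = -6 - 5*t
(13*(-4))*g(D(1, 2), 6) = (13*(-4))*(-6 - 5*6) = -52*(-6 - 30) = -52*(-36) = 1872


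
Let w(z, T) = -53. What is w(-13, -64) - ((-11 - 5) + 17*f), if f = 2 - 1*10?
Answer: 99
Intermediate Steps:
f = -8 (f = 2 - 10 = -8)
w(-13, -64) - ((-11 - 5) + 17*f) = -53 - ((-11 - 5) + 17*(-8)) = -53 - (-16 - 136) = -53 - 1*(-152) = -53 + 152 = 99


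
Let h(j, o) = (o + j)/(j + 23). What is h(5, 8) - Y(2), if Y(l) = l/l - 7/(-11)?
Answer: -361/308 ≈ -1.1721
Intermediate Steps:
h(j, o) = (j + o)/(23 + j)
Y(l) = 18/11 (Y(l) = 1 - 7*(-1/11) = 1 + 7/11 = 18/11)
h(5, 8) - Y(2) = (5 + 8)/(23 + 5) - 1*18/11 = 13/28 - 18/11 = -361/308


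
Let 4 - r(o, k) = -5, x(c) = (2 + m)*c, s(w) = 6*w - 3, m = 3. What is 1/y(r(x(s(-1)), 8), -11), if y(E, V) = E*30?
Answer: 1/270 ≈ 0.0037037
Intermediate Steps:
s(w) = -3 + 6*w
x(c) = 5*c (x(c) = (2 + 3)*c = 5*c)
r(o, k) = 9 (r(o, k) = 4 - 1*(-5) = 4 + 5 = 9)
y(E, V) = 30*E
1/y(r(x(s(-1)), 8), -11) = 1/(30*9) = 1/270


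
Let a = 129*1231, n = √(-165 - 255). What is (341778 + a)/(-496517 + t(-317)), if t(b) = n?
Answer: -35506427187/35218447387 - 143022*I*√105/35218447387 ≈ -1.0082 - 4.1613e-5*I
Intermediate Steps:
n = 2*I*√105 (n = √(-420) = 2*I*√105 ≈ 20.494*I)
a = 158799
t(b) = 2*I*√105
(341778 + a)/(-496517 + t(-317)) = (341778 + 158799)/(-496517 + 2*I*√105) = 500577/(-496517 + 2*I*√105)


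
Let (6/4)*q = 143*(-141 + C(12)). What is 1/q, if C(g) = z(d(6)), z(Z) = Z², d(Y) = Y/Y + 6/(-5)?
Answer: -75/1007864 ≈ -7.4415e-5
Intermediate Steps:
d(Y) = -⅕ (d(Y) = 1 + 6*(-⅕) = 1 - 6/5 = -⅕)
C(g) = 1/25 (C(g) = (-⅕)² = 1/25)
q = -1007864/75 (q = 2*(143*(-141 + 1/25))/3 = 2*(143*(-3524/25))/3 = (⅔)*(-503932/25) = -1007864/75 ≈ -13438.)
1/q = 1/(-1007864/75) = -75/1007864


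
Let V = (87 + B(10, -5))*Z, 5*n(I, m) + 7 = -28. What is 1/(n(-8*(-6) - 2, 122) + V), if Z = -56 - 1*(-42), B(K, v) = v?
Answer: -1/1155 ≈ -0.00086580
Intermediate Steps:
Z = -14 (Z = -56 + 42 = -14)
n(I, m) = -7 (n(I, m) = -7/5 + (⅕)*(-28) = -7/5 - 28/5 = -7)
V = -1148 (V = (87 - 5)*(-14) = 82*(-14) = -1148)
1/(n(-8*(-6) - 2, 122) + V) = 1/(-7 - 1148) = 1/(-1155) = -1/1155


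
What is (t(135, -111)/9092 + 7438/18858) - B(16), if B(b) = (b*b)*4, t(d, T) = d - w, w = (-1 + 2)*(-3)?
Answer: -43875418441/42864234 ≈ -1023.6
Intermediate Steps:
w = -3 (w = 1*(-3) = -3)
t(d, T) = 3 + d (t(d, T) = d - 1*(-3) = d + 3 = 3 + d)
B(b) = 4*b² (B(b) = b²*4 = 4*b²)
(t(135, -111)/9092 + 7438/18858) - B(16) = ((3 + 135)/9092 + 7438/18858) - 4*16² = (138*(1/9092) + 7438*(1/18858)) - 4*256 = (69/4546 + 3719/9429) - 1*1024 = 17557175/42864234 - 1024 = -43875418441/42864234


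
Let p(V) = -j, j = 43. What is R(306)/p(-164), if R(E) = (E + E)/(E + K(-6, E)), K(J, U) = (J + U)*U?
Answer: -2/12943 ≈ -0.00015452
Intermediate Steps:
p(V) = -43 (p(V) = -1*43 = -43)
K(J, U) = U*(J + U)
R(E) = 2*E/(E + E*(-6 + E)) (R(E) = (E + E)/(E + E*(-6 + E)) = (2*E)/(E + E*(-6 + E)) = 2*E/(E + E*(-6 + E)))
R(306)/p(-164) = (2/(-5 + 306))/(-43) = (2/301)*(-1/43) = -2/12943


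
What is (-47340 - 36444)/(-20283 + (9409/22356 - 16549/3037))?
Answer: 5688529090848/1377459167987 ≈ 4.1297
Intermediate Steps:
(-47340 - 36444)/(-20283 + (9409/22356 - 16549/3037)) = -83784/(-20283 + (9409*(1/22356) - 16549*1/3037)) = -83784/(-20283 + (9409/22356 - 16549/3037)) = -83784/(-20283 - 341394311/67895172) = -83784/(-1377459167987/67895172) = -83784*(-67895172/1377459167987) = 5688529090848/1377459167987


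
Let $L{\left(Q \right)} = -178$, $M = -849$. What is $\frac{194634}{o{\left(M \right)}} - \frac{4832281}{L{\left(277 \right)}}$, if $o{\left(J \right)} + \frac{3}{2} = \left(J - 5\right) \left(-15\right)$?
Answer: $\frac{41285944027}{1519942} \approx 27163.0$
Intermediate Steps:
$o{\left(J \right)} = \frac{147}{2} - 15 J$ ($o{\left(J \right)} = - \frac{3}{2} + \left(J - 5\right) \left(-15\right) = - \frac{3}{2} + \left(-5 + J\right) \left(-15\right) = - \frac{3}{2} - \left(-75 + 15 J\right) = \frac{147}{2} - 15 J$)
$\frac{194634}{o{\left(M \right)}} - \frac{4832281}{L{\left(277 \right)}} = \frac{194634}{\frac{147}{2} - -12735} - \frac{4832281}{-178} = \frac{194634}{\frac{147}{2} + 12735} - - \frac{4832281}{178} = \frac{194634}{\frac{25617}{2}} + \frac{4832281}{178} = 194634 \cdot \frac{2}{25617} + \frac{4832281}{178} = \frac{129756}{8539} + \frac{4832281}{178} = \frac{41285944027}{1519942}$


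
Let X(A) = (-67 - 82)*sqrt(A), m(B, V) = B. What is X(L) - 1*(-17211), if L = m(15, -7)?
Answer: 17211 - 149*sqrt(15) ≈ 16634.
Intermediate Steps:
L = 15
X(A) = -149*sqrt(A)
X(L) - 1*(-17211) = -149*sqrt(15) - 1*(-17211) = -149*sqrt(15) + 17211 = 17211 - 149*sqrt(15)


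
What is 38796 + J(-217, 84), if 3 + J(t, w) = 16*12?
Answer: 38985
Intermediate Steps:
J(t, w) = 189 (J(t, w) = -3 + 16*12 = -3 + 192 = 189)
38796 + J(-217, 84) = 38796 + 189 = 38985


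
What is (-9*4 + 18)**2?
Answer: 324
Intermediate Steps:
(-9*4 + 18)**2 = (-36 + 18)**2 = (-18)**2 = 324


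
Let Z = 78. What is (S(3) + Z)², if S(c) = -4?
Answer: 5476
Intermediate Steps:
(S(3) + Z)² = (-4 + 78)² = 74² = 5476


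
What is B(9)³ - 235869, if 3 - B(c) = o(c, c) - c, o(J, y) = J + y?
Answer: -236085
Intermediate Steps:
B(c) = 3 - c (B(c) = 3 - ((c + c) - c) = 3 - (2*c - c) = 3 - c)
B(9)³ - 235869 = (3 - 1*9)³ - 235869 = (3 - 9)³ - 235869 = (-6)³ - 235869 = -216 - 235869 = -236085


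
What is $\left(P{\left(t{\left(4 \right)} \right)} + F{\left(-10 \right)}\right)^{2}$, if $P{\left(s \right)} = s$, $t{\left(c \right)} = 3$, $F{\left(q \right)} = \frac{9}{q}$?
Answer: $\frac{441}{100} \approx 4.41$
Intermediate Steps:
$\left(P{\left(t{\left(4 \right)} \right)} + F{\left(-10 \right)}\right)^{2} = \left(3 + \frac{9}{-10}\right)^{2} = \left(3 + 9 \left(- \frac{1}{10}\right)\right)^{2} = \left(3 - \frac{9}{10}\right)^{2} = \left(\frac{21}{10}\right)^{2} = \frac{441}{100}$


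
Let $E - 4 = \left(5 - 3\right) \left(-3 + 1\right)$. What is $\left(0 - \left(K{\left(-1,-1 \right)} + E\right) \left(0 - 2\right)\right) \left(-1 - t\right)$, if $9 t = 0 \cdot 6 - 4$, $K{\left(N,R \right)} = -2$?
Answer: $\frac{20}{9} \approx 2.2222$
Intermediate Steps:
$E = 0$ ($E = 4 + \left(5 - 3\right) \left(-3 + 1\right) = 4 + 2 \left(-2\right) = 4 - 4 = 0$)
$t = - \frac{4}{9}$ ($t = \frac{0 \cdot 6 - 4}{9} = \frac{0 - 4}{9} = \frac{1}{9} \left(-4\right) = - \frac{4}{9} \approx -0.44444$)
$\left(0 - \left(K{\left(-1,-1 \right)} + E\right) \left(0 - 2\right)\right) \left(-1 - t\right) = \left(0 - \left(-2 + 0\right) \left(0 - 2\right)\right) \left(-1 - - \frac{4}{9}\right) = \left(0 - - 2 \left(0 - 2\right)\right) \left(-1 + \frac{4}{9}\right) = \left(0 - \left(-2\right) \left(-2\right)\right) \left(- \frac{5}{9}\right) = \left(0 - 4\right) \left(- \frac{5}{9}\right) = \left(-4\right) \left(- \frac{5}{9}\right) = \frac{20}{9}$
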